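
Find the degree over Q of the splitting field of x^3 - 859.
[K : Q] = 6

The roots of x^3 - 859 are ∛859, ω∛859, ω^2∛859 where ω = e^(2πi/3) is a primitive cube root of unity, so K = Q(∛859, ω). Now [Q(∛859):Q] = 3 (since 859 is not a perfect cube, x^3 - 859 is irreducible) and [Q(ω):Q] = 2. Both 2 and 3 divide [K:Q], and [K:Q] ≤ 3·2 = 6, so [K:Q] = 6. (Equivalently: Q(∛859) ⊂ R but ω ∉ R, so [K : Q(∛859)] = 2.)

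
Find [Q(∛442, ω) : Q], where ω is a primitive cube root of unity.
[Q(∛442, ω) : Q] = 6

[Q(∛442):Q] = 3 (min poly x^3 - 442, irreducible since 442 is not a perfect cube). [Q(ω):Q] = 2 (min poly x^2 + x + 1). Since Q(∛442) ⊂ R and ω ∉ R, we have ω ∉ Q(∛442), so x^2 + x + 1 remains irreducible over Q(∛442) and [Q(∛442, ω) : Q(∛442)] = 2. By the tower law, [Q(∛442, ω) : Q] = 3 · 2 = 6. (In fact Q(∛442, ω) is the splitting field of x^3 - 442 over Q.)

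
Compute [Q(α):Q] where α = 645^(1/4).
[Q(α):Q] = 4

α is a root of x^4 - 645. By Eisenstein's criterion at the prime p = 3 (which divides the constant term 645 but p^2 = 9 does not, since 645 is squarefree), x^4 - 645 is irreducible over Q. Hence [Q(α):Q] = 4.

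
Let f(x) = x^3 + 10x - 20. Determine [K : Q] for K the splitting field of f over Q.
[K : Q] = 6

By the rational root test, any rational root of the monic integer polynomial f(x) = x^3 + 10x - 20 must be an integer dividing the constant term -20, i.e. one of ±{1, 2, 4, 5, 10, 20}. Evaluating: f(1) = -9, f(-1) = -31, f(2) = 8, f(-2) = -48, f(4) = 84, f(-4) = -124, f(5) = 155, f(-5) = -195, f(10) = 1080, f(-10) = -1120, f(20) = 8180, f(-20) = -8220; none is 0, so f has no rational root and is therefore irreducible over Q (a cubic with no linear factor over a field is irreducible). For an irreducible cubic, the Galois group is A_3 or S_3 according as the discriminant disc(f) = -4a^3 - 27b^2 = -4·(10)^3 - 27·(-20)^2 = -14800 is or is not a square in Q. Here disc(f) = -14800 is not a perfect square in Q, so the Galois group of f over Q is not contained in A_3 and must be all of S_3. The splitting field has degree |S_3| = 6 over Q, so [K : Q] = 6.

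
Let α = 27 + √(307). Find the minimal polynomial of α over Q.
m_α(x) = x^2 - 54x + 422

From α - 27 = √(307), squaring gives (α - 27)^2 = 307, i.e. α^2 - 54α + 729 = 307, so α^2 - 54α + 422 = 0. The discriminant of x^2 - 54x + 422 is (-54)^2 - 4·(422) = 2916 - 1688 = 1228, and 4·(307) is not a perfect square in Q since 307 is squarefree and ≠ 1. Hence x^2 - 54x + 422 is irreducible over Q and is the minimal polynomial of α.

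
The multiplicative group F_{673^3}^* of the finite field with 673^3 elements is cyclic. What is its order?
|F_{673^3}^*| = 304821216

F_{673^3} has 673^3 = 304821217 elements; its multiplicative group consists of all nonzero elements, so |F_{673^3}^*| = 304821217 - 1 = 304821216. (It is cyclic since any finite subgroup of the multiplicative group of a field is cyclic.)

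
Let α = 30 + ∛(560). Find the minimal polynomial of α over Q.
m_α(x) = x^3 - 90x^2 + 2700x - 27560

Set β = α - 30 = ∛(560), so β^3 = 560. Then (α - 30)^3 - 560 = 0, i.e. α is a root of g(x) = (x - 30)^3 - 560 = x^3 - 90x^2 + 2700x - 27560. Since g(x) = h(x - 30) where h(x) = x^3 - 560, and h is irreducible over Q (because 560 is not a perfect cube, so h has no rational root, and a monic cubic with no rational root is irreducible), g is also irreducible (irreducibility is preserved under the substitution x → x - 30). Hence m_α(x) = x^3 - 90x^2 + 2700x - 27560.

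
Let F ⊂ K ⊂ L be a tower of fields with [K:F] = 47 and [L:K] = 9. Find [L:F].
[L:F] = 423

The tower law says that for any tower of field extensions F ⊂ K ⊂ L with finite degrees, [L:F] = [L:K] · [K:F]. Here this gives [L:F] = 9 · 47 = 423.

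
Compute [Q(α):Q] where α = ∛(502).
[Q(α):Q] = 3

The minimal polynomial of α is x^3 - 502, irreducible over Q since 502 is not a perfect cube (so x^3 - 502 has no rational root). Hence [Q(α):Q] = deg(m_α) = 3.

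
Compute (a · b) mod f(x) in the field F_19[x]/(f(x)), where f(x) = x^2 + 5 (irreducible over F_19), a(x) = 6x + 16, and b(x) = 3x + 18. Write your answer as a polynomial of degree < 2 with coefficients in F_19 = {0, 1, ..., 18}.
a · b ≡ 4x + 8 (mod f(x))

Multiply in F_19[x]: a(x)·b(x) = (6x + 16)·(3x + 18) = 18x^2 + 4x + 3. This has degree ≥ 2, so divide by f(x) over F_19: 18x^2 + 4x + 3 = (18)·(x^2 + 5) + (4x + 8). Hence a·b ≡ 4x + 8 (mod f). (F_19[x]/(f) is a field with 19^2 = 361 elements since f is irreducible of degree 2.)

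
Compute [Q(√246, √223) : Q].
[Q(√246, √223) : Q] = 4

[Q(√246):Q] = 2 (min poly x^2 - 246, irreducible since 246 is squarefree > 1). For the top step, suppose √223 ∈ Q(√246), say √223 = c + d√246 with c, d ∈ Q. Squaring: 223 = c^2 + 246d^2 + 2cd√246. Since √246 ∉ Q this forces 2cd = 0. If d = 0 then √223 = c ∈ Q, contradicting 223 squarefree > 1. If c = 0 then 223 = 246d^2, so 246·223 = (246d)^2 is a perfect square in Q — but 246·223 = 54858 is not a perfect square (since 246 and 223 are distinct squarefree integers). Contradiction. Hence √223 ∉ Q(√246), so x^2 - 223 stays irreducible over Q(√246) and [Q(√246, √223) : Q(√246)] = 2. By the tower law, [Q(√246, √223) : Q] = 2 · 2 = 4.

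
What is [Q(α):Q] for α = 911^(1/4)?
[Q(α):Q] = 4

α is a root of x^4 - 911. By Eisenstein's criterion at the prime p = 911 (which divides the constant term 911 but p^2 = 829921 does not, since 911 is squarefree), x^4 - 911 is irreducible over Q. Hence [Q(α):Q] = 4.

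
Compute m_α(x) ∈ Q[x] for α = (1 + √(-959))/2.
m_α(x) = x^2 - x + 240

From 2α - 1 = √(-959), squaring gives (2α - 1)^2 = -959, i.e. 4α^2 - 4α + 1 = -959, so α^2 - α + (1 + 959)/4 = 0. Since -959 ≡ 1 (mod 4), (1 + 959)/4 = 240 ∈ Z. The polynomial x^2 - x + 240 has discriminant 1 - 4·(240) = -959, which is not a perfect square in Q (d = -959 is squarefree and ≠ 1), so x^2 - x + 240 is irreducible over Q. It is the minimal polynomial of α.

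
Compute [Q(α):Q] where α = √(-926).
[Q(α):Q] = 2

[Q(α):Q] equals the degree of the minimal polynomial of α. Here α^2 = -926 and x^2 + 926 is irreducible (d = -926 is squarefree, ≠ 1, hence not a square), so deg(m_α) = 2. Thus [Q(α):Q] = 2.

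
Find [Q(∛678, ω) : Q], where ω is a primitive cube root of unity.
[Q(∛678, ω) : Q] = 6

[Q(∛678):Q] = 3 (min poly x^3 - 678, irreducible since 678 is not a perfect cube). [Q(ω):Q] = 2 (min poly x^2 + x + 1). Since Q(∛678) ⊂ R and ω ∉ R, we have ω ∉ Q(∛678), so x^2 + x + 1 remains irreducible over Q(∛678) and [Q(∛678, ω) : Q(∛678)] = 2. By the tower law, [Q(∛678, ω) : Q] = 3 · 2 = 6. (In fact Q(∛678, ω) is the splitting field of x^3 - 678 over Q.)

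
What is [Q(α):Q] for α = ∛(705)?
[Q(α):Q] = 3

The minimal polynomial of α is x^3 - 705, irreducible over Q since 705 is not a perfect cube (so x^3 - 705 has no rational root). Hence [Q(α):Q] = deg(m_α) = 3.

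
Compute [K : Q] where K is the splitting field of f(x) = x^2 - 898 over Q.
[K : Q] = 2

f(x) = x^2 - 898 factors as (x - √898)(x + √898). The splitting field is K = Q(√898). Since 898 is squarefree and > 1, it is not a perfect square, so x^2 - 898 is irreducible over Q and [Q(√898) : Q] = 2. Hence [K : Q] = 2.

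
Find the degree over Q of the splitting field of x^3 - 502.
[K : Q] = 6

The roots of x^3 - 502 are ∛502, ω∛502, ω^2∛502 where ω = e^(2πi/3) is a primitive cube root of unity, so K = Q(∛502, ω). Now [Q(∛502):Q] = 3 (since 502 is not a perfect cube, x^3 - 502 is irreducible) and [Q(ω):Q] = 2. Both 2 and 3 divide [K:Q], and [K:Q] ≤ 3·2 = 6, so [K:Q] = 6. (Equivalently: Q(∛502) ⊂ R but ω ∉ R, so [K : Q(∛502)] = 2.)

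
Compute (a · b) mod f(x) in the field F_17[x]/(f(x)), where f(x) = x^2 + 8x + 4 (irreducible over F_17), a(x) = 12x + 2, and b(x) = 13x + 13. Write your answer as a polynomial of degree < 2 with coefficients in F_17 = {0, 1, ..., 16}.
a · b ≡ 5x + 14 (mod f(x))

Multiply in F_17[x]: a(x)·b(x) = (12x + 2)·(13x + 13) = 3x^2 + 12x + 9. This has degree ≥ 2, so divide by f(x) over F_17: 3x^2 + 12x + 9 = (3)·(x^2 + 8x + 4) + (5x + 14). Hence a·b ≡ 5x + 14 (mod f). (F_17[x]/(f) is a field with 17^2 = 289 elements since f is irreducible of degree 2.)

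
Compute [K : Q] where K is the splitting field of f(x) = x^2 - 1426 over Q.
[K : Q] = 2

f(x) = x^2 - 1426 factors as (x - √1426)(x + √1426). The splitting field is K = Q(√1426). Since 1426 is squarefree and > 1, it is not a perfect square, so x^2 - 1426 is irreducible over Q and [Q(√1426) : Q] = 2. Hence [K : Q] = 2.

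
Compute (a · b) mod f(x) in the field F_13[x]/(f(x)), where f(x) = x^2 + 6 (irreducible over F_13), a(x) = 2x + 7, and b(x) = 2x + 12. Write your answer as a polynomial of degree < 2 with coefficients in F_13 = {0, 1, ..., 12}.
a · b ≡ 12x + 8 (mod f(x))

Multiply in F_13[x]: a(x)·b(x) = (2x + 7)·(2x + 12) = 4x^2 + 12x + 6. This has degree ≥ 2, so divide by f(x) over F_13: 4x^2 + 12x + 6 = (4)·(x^2 + 6) + (12x + 8). Hence a·b ≡ 12x + 8 (mod f). (F_13[x]/(f) is a field with 13^2 = 169 elements since f is irreducible of degree 2.)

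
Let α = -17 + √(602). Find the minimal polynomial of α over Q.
m_α(x) = x^2 + 34x - 313

From α + 17 = √(602), squaring gives (α + 17)^2 = 602, i.e. α^2 + 34α + 289 = 602, so α^2 + 34α - 313 = 0. The discriminant of x^2 + 34x - 313 is (34)^2 - 4·(-313) = 1156 + 1252 = 2408, and 4·(602) is not a perfect square in Q since 602 is squarefree and ≠ 1. Hence x^2 + 34x - 313 is irreducible over Q and is the minimal polynomial of α.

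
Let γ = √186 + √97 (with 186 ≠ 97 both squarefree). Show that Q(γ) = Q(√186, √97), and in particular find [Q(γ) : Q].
[Q(γ) : Q] = 4 (equivalently, Q(γ) = Q(√186, √97))

Obviously Q(γ) ⊆ Q(√186, √97), and [Q(√186, √97):Q] = 4 (since 186, 97 are distinct squarefree integers > 1 with 18042 not a perfect square). To show equality we compute the minimal polynomial of γ. From γ = √186 + √97: γ^2 = 186 + 2√(18042) + 97 = 283 + 2√(18042), so γ^2 - 283 = 2√(18042); squaring, (γ^2 - 283)^2 = 4·18042, i.e. γ^4 - 566γ^2 + 80089 - 72168 = 0, i.e. γ^4 - 566γ^2 + 7921 = 0. So γ is a root of x^4 - 566x^2 + 7921. This polynomial is irreducible over Q: it has no rational root (each ±√186 ± √97 is irrational), and any factorization into two quadratics over Q would force √(18042) ∈ Q (pairing opposite roots) or √186, √97 ∈ Q (other pairings), all impossible. Hence [Q(γ):Q] = 4 = [Q(√186, √97):Q], so Q(γ) = Q(√186, √97).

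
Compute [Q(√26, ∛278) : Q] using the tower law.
[Q(√26, ∛278) : Q] = 6

Let L = Q(√26, ∛278). Since Q(√26) ⊂ L and [Q(√26):Q] = 2, the tower law gives 2 | [L:Q]. Likewise Q(∛278) ⊂ L with [Q(∛278):Q] = 3 (because 278 is not a perfect cube), so 3 | [L:Q]. As gcd(2,3) = 1, [L:Q] is divisible by 6. Conversely L is generated over Q by √26 and ∛278, so [L:Q] ≤ 2·3 = 6. Therefore [Q(√26, ∛278) : Q] = 6.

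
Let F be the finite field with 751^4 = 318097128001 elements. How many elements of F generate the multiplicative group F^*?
There are φ(318097128000) = 83020800000 primitive elements

F_q^* is cyclic of order q - 1 = 318097128000. A cyclic group of order m has exactly φ(m) generators. Here m = 318097128000 = 2^6 · 3 · 5^3 · 47 · 282001, so the number of primitive elements is φ(318097128000) = 83020800000.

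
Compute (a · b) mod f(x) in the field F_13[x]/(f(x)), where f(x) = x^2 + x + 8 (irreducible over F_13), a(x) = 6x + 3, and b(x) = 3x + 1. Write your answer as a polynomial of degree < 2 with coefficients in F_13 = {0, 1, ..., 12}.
a · b ≡ 10x + 2 (mod f(x))

Multiply in F_13[x]: a(x)·b(x) = (6x + 3)·(3x + 1) = 5x^2 + 2x + 3. This has degree ≥ 2, so divide by f(x) over F_13: 5x^2 + 2x + 3 = (5)·(x^2 + x + 8) + (10x + 2). Hence a·b ≡ 10x + 2 (mod f). (F_13[x]/(f) is a field with 13^2 = 169 elements since f is irreducible of degree 2.)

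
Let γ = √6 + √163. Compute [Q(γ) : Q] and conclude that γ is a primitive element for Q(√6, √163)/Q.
[Q(γ) : Q] = 4 (equivalently, Q(γ) = Q(√6, √163))

Obviously Q(γ) ⊆ Q(√6, √163), and [Q(√6, √163):Q] = 4 (since 6, 163 are distinct squarefree integers > 1 with 978 not a perfect square). To show equality we compute the minimal polynomial of γ. From γ = √6 + √163: γ^2 = 6 + 2√(978) + 163 = 169 + 2√(978), so γ^2 - 169 = 2√(978); squaring, (γ^2 - 169)^2 = 4·978, i.e. γ^4 - 338γ^2 + 28561 - 3912 = 0, i.e. γ^4 - 338γ^2 + 24649 = 0. So γ is a root of x^4 - 338x^2 + 24649. This polynomial is irreducible over Q: it has no rational root (each ±√6 ± √163 is irrational), and any factorization into two quadratics over Q would force √(978) ∈ Q (pairing opposite roots) or √6, √163 ∈ Q (other pairings), all impossible. Hence [Q(γ):Q] = 4 = [Q(√6, √163):Q], so Q(γ) = Q(√6, √163).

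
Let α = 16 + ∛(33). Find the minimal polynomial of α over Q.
m_α(x) = x^3 - 48x^2 + 768x - 4129

Set β = α - 16 = ∛(33), so β^3 = 33. Then (α - 16)^3 - 33 = 0, i.e. α is a root of g(x) = (x - 16)^3 - 33 = x^3 - 48x^2 + 768x - 4129. Since g(x) = h(x - 16) where h(x) = x^3 - 33, and h is irreducible over Q (because 33 is not a perfect cube, so h has no rational root, and a monic cubic with no rational root is irreducible), g is also irreducible (irreducibility is preserved under the substitution x → x - 16). Hence m_α(x) = x^3 - 48x^2 + 768x - 4129.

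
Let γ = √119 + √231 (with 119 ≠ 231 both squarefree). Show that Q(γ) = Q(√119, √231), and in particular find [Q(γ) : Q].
[Q(γ) : Q] = 4 (equivalently, Q(γ) = Q(√119, √231))

Obviously Q(γ) ⊆ Q(√119, √231), and [Q(√119, √231):Q] = 4 (since 119, 231 are distinct squarefree integers > 1 with 27489 not a perfect square). To show equality we compute the minimal polynomial of γ. From γ = √119 + √231: γ^2 = 119 + 2√(27489) + 231 = 350 + 2√(27489), so γ^2 - 350 = 2√(27489); squaring, (γ^2 - 350)^2 = 4·27489, i.e. γ^4 - 700γ^2 + 122500 - 109956 = 0, i.e. γ^4 - 700γ^2 + 12544 = 0. So γ is a root of x^4 - 700x^2 + 12544. This polynomial is irreducible over Q: it has no rational root (each ±√119 ± √231 is irrational), and any factorization into two quadratics over Q would force √(27489) ∈ Q (pairing opposite roots) or √119, √231 ∈ Q (other pairings), all impossible. Hence [Q(γ):Q] = 4 = [Q(√119, √231):Q], so Q(γ) = Q(√119, √231).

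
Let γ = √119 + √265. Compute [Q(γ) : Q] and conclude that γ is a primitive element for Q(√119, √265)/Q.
[Q(γ) : Q] = 4 (equivalently, Q(γ) = Q(√119, √265))

Obviously Q(γ) ⊆ Q(√119, √265), and [Q(√119, √265):Q] = 4 (since 119, 265 are distinct squarefree integers > 1 with 31535 not a perfect square). To show equality we compute the minimal polynomial of γ. From γ = √119 + √265: γ^2 = 119 + 2√(31535) + 265 = 384 + 2√(31535), so γ^2 - 384 = 2√(31535); squaring, (γ^2 - 384)^2 = 4·31535, i.e. γ^4 - 768γ^2 + 147456 - 126140 = 0, i.e. γ^4 - 768γ^2 + 21316 = 0. So γ is a root of x^4 - 768x^2 + 21316. This polynomial is irreducible over Q: it has no rational root (each ±√119 ± √265 is irrational), and any factorization into two quadratics over Q would force √(31535) ∈ Q (pairing opposite roots) or √119, √265 ∈ Q (other pairings), all impossible. Hence [Q(γ):Q] = 4 = [Q(√119, √265):Q], so Q(γ) = Q(√119, √265).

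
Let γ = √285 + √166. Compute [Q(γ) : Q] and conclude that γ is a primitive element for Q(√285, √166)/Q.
[Q(γ) : Q] = 4 (equivalently, Q(γ) = Q(√285, √166))

Obviously Q(γ) ⊆ Q(√285, √166), and [Q(√285, √166):Q] = 4 (since 285, 166 are distinct squarefree integers > 1 with 47310 not a perfect square). To show equality we compute the minimal polynomial of γ. From γ = √285 + √166: γ^2 = 285 + 2√(47310) + 166 = 451 + 2√(47310), so γ^2 - 451 = 2√(47310); squaring, (γ^2 - 451)^2 = 4·47310, i.e. γ^4 - 902γ^2 + 203401 - 189240 = 0, i.e. γ^4 - 902γ^2 + 14161 = 0. So γ is a root of x^4 - 902x^2 + 14161. This polynomial is irreducible over Q: it has no rational root (each ±√285 ± √166 is irrational), and any factorization into two quadratics over Q would force √(47310) ∈ Q (pairing opposite roots) or √285, √166 ∈ Q (other pairings), all impossible. Hence [Q(γ):Q] = 4 = [Q(√285, √166):Q], so Q(γ) = Q(√285, √166).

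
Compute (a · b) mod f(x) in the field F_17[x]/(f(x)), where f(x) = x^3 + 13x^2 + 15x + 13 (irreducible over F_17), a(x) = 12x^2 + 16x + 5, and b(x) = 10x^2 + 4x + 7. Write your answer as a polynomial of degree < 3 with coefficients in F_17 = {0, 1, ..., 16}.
a · b ≡ 11x^2 + 16x + 16 (mod f(x))

Multiply in F_17[x]: a(x)·b(x) = (12x^2 + 16x + 5)·(10x^2 + 4x + 7) = x^4 + 4x^3 + 11x^2 + 13x + 1. This has degree ≥ 3, so divide by f(x) over F_17: x^4 + 4x^3 + 11x^2 + 13x + 1 = (x + 8)·(x^3 + 13x^2 + 15x + 13) + (11x^2 + 16x + 16). Hence a·b ≡ 11x^2 + 16x + 16 (mod f). (F_17[x]/(f) is a field with 17^3 = 4913 elements since f is irreducible of degree 3.)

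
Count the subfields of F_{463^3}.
F_{463^3} has 2 subfields

The subfields of F_{p^n} are exactly the fields F_{p^d} for d | n (each is the fixed field of the unique index-d subgroup of Gal(F_{p^n}/F_p) ≅ Z/nZ). The divisors of n = 3 are {1, 3}, giving 2 subfields: F_{463^1}, F_{463^3}.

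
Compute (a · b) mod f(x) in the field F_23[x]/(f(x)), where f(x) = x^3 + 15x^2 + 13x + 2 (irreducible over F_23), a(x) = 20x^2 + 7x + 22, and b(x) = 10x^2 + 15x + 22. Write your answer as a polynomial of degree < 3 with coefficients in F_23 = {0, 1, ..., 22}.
a · b ≡ 10x^2 + 4x + 17 (mod f(x))

Multiply in F_23[x]: a(x)·b(x) = (20x^2 + 7x + 22)·(10x^2 + 15x + 22) = 16x^4 + 2x^3 + 6x^2 + x + 1. This has degree ≥ 3, so divide by f(x) over F_23: 16x^4 + 2x^3 + 6x^2 + x + 1 = (16x + 15)·(x^3 + 15x^2 + 13x + 2) + (10x^2 + 4x + 17). Hence a·b ≡ 10x^2 + 4x + 17 (mod f). (F_23[x]/(f) is a field with 23^3 = 12167 elements since f is irreducible of degree 3.)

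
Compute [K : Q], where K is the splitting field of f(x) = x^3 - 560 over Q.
[K : Q] = 6

The roots of x^3 - 560 are ∛560, ω∛560, ω^2∛560 where ω = e^(2πi/3) is a primitive cube root of unity, so K = Q(∛560, ω). Now [Q(∛560):Q] = 3 (since 560 is not a perfect cube, x^3 - 560 is irreducible) and [Q(ω):Q] = 2. Both 2 and 3 divide [K:Q], and [K:Q] ≤ 3·2 = 6, so [K:Q] = 6. (Equivalently: Q(∛560) ⊂ R but ω ∉ R, so [K : Q(∛560)] = 2.)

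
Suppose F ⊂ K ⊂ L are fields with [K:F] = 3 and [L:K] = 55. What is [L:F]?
[L:F] = 165

The tower law says that for any tower of field extensions F ⊂ K ⊂ L with finite degrees, [L:F] = [L:K] · [K:F]. Here this gives [L:F] = 55 · 3 = 165.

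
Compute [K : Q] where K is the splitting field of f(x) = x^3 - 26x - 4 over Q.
[K : Q] = 6

By the rational root test, any rational root of the monic integer polynomial f(x) = x^3 - 26x - 4 must be an integer dividing the constant term -4, i.e. one of ±{1, 2, 4}. Evaluating: f(1) = -29, f(-1) = 21, f(2) = -48, f(-2) = 40, f(4) = -44, f(-4) = 36; none is 0, so f has no rational root and is therefore irreducible over Q (a cubic with no linear factor over a field is irreducible). For an irreducible cubic, the Galois group is A_3 or S_3 according as the discriminant disc(f) = -4a^3 - 27b^2 = -4·(-26)^3 - 27·(-4)^2 = 69872 is or is not a square in Q. Here disc(f) = 69872 is not a perfect square in Q, so the Galois group of f over Q is not contained in A_3 and must be all of S_3. The splitting field has degree |S_3| = 6 over Q, so [K : Q] = 6.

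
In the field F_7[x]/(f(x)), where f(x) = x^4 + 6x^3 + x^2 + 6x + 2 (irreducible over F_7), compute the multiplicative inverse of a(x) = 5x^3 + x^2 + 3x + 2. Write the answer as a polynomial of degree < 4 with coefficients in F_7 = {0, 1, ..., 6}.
a(x)^(-1) ≡ 5x^3 + 3x + 4 (mod f(x))

Since f is irreducible over F_7, F_7[x]/(f) is a field and a(x) ≠ 0 has an inverse. Apply the extended Euclidean algorithm to f(x) and a(x) in F_7[x]: f(x) = (3x + 2)·a(x) + (4x^2 + x + 5);  a(x) = (3x + 3)·(4x^2 + x + 5) + (6x + 1);  (4x^2 + x + 5) = (3x + 2)·(6x + 1) + (3). The last nonzero remainder is the constant 3 = gcd(f, a) in F_7. Back-substituting through the division chain expresses 3 = s(x)·a(x) + t(x)·f(x) with s(x) ≡ x^3 + 2x + 5 (mod f), so (x^3 + 2x + 5)·a(x) ≡ 3 (mod f). Multiplying by 3^(-1) ≡ 5 in F_7 gives a(x)^(-1) ≡ 5·(x^3 + 2x + 5) ≡ 5x^3 + 3x + 4 (mod f). Check: (5x^3 + x^2 + 3x + 2)·(5x^3 + 3x + 4) = 4x^6 + 5x^5 + 2x^4 + 5x^3 + 6x^2 + 4x + 1 ≡ 1 (mod x^4 + 6x^3 + x^2 + 6x + 2).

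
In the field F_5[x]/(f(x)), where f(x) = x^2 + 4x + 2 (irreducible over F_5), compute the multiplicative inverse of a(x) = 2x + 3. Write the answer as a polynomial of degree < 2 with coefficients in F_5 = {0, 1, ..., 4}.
a(x)^(-1) ≡ x (mod f(x))

Since f is irreducible over F_5, F_5[x]/(f) is a field and a(x) ≠ 0 has an inverse. Apply the extended Euclidean algorithm to f(x) and a(x) in F_5[x]: f(x) = (3x)·a(x) + (2). The last nonzero remainder is the constant 2 = gcd(f, a) in F_5. Back-substituting through the division chain expresses 2 = s(x)·a(x) + t(x)·f(x) with s(x) ≡ 2x (mod f), so (2x)·a(x) ≡ 2 (mod f). Multiplying by 2^(-1) ≡ 3 in F_5 gives a(x)^(-1) ≡ 3·(2x) ≡ x (mod f). Check: (2x + 3)·(x) = 2x^2 + 3x ≡ 1 (mod x^2 + 4x + 2).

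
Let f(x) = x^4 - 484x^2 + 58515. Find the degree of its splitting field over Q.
[K : Q] = 4

Solving the quadratic in x^2: x^2 = (484 ± √(484^2 - 4·58515))/2 = (484 ± √196)/2 = (484 ± 14)/2, giving x^2 = 249 or x^2 = 235. So f(x) = (x^2 - 249)(x^2 - 235) and the roots of f are ±√249, ±√235. Hence the splitting field is K = Q(√249, √235). Since 249 and 235 are distinct squarefree integers > 1, their product 58515 is not a perfect square, so √235 ∉ Q(√249). By the tower law [K:Q] = [Q(√249,√235):Q(√249)] · [Q(√249):Q] = 2 · 2 = 4.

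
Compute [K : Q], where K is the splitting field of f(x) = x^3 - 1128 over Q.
[K : Q] = 6

The roots of x^3 - 1128 are ∛1128, ω∛1128, ω^2∛1128 where ω = e^(2πi/3) is a primitive cube root of unity, so K = Q(∛1128, ω). Now [Q(∛1128):Q] = 3 (since 1128 is not a perfect cube, x^3 - 1128 is irreducible) and [Q(ω):Q] = 2. Both 2 and 3 divide [K:Q], and [K:Q] ≤ 3·2 = 6, so [K:Q] = 6. (Equivalently: Q(∛1128) ⊂ R but ω ∉ R, so [K : Q(∛1128)] = 2.)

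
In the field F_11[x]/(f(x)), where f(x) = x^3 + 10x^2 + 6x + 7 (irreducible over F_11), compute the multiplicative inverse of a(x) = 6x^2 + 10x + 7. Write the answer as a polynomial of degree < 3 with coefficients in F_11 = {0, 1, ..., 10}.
a(x)^(-1) ≡ x^2 + 7x (mod f(x))

Since f is irreducible over F_11, F_11[x]/(f) is a field and a(x) ≠ 0 has an inverse. Apply the extended Euclidean algorithm to f(x) and a(x) in F_11[x]: f(x) = (2x + 2)·a(x) + (5x + 4);  a(x) = (10x + 5)·(5x + 4) + (9). The last nonzero remainder is the constant 9 = gcd(f, a) in F_11. Back-substituting through the division chain expresses 9 = s(x)·a(x) + t(x)·f(x) with s(x) ≡ 9x^2 + 8x (mod f), so (9x^2 + 8x)·a(x) ≡ 9 (mod f). Multiplying by 9^(-1) ≡ 5 in F_11 gives a(x)^(-1) ≡ 5·(9x^2 + 8x) ≡ x^2 + 7x (mod f). Check: (6x^2 + 10x + 7)·(x^2 + 7x) = 6x^4 + 8x^3 + 5x ≡ 1 (mod x^3 + 10x^2 + 6x + 7).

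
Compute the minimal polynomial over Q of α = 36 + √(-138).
m_α(x) = x^2 - 72x + 1434

From α - 36 = √(-138), squaring gives (α - 36)^2 = -138, i.e. α^2 - 72α + 1296 = -138, so α^2 - 72α + 1434 = 0. The discriminant of x^2 - 72x + 1434 is (-72)^2 - 4·(1434) = 5184 - 5736 = -552, and 4·(-138) is not a perfect square in Q since -138 is squarefree and ≠ 1. Hence x^2 - 72x + 1434 is irreducible over Q and is the minimal polynomial of α.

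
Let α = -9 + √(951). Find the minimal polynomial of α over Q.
m_α(x) = x^2 + 18x - 870

From α + 9 = √(951), squaring gives (α + 9)^2 = 951, i.e. α^2 + 18α + 81 = 951, so α^2 + 18α - 870 = 0. The discriminant of x^2 + 18x - 870 is (18)^2 - 4·(-870) = 324 + 3480 = 3804, and 4·(951) is not a perfect square in Q since 951 is squarefree and ≠ 1. Hence x^2 + 18x - 870 is irreducible over Q and is the minimal polynomial of α.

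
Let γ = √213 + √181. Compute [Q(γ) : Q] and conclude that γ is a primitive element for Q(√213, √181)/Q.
[Q(γ) : Q] = 4 (equivalently, Q(γ) = Q(√213, √181))

Obviously Q(γ) ⊆ Q(√213, √181), and [Q(√213, √181):Q] = 4 (since 213, 181 are distinct squarefree integers > 1 with 38553 not a perfect square). To show equality we compute the minimal polynomial of γ. From γ = √213 + √181: γ^2 = 213 + 2√(38553) + 181 = 394 + 2√(38553), so γ^2 - 394 = 2√(38553); squaring, (γ^2 - 394)^2 = 4·38553, i.e. γ^4 - 788γ^2 + 155236 - 154212 = 0, i.e. γ^4 - 788γ^2 + 1024 = 0. So γ is a root of x^4 - 788x^2 + 1024. This polynomial is irreducible over Q: it has no rational root (each ±√213 ± √181 is irrational), and any factorization into two quadratics over Q would force √(38553) ∈ Q (pairing opposite roots) or √213, √181 ∈ Q (other pairings), all impossible. Hence [Q(γ):Q] = 4 = [Q(√213, √181):Q], so Q(γ) = Q(√213, √181).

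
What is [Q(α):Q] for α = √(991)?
[Q(α):Q] = 2

[Q(α):Q] equals the degree of the minimal polynomial of α. Here α^2 = 991 and x^2 - 991 is irreducible (d = 991 is squarefree, ≠ 1, hence not a square), so deg(m_α) = 2. Thus [Q(α):Q] = 2.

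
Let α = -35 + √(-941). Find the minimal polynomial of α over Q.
m_α(x) = x^2 + 70x + 2166

From α + 35 = √(-941), squaring gives (α + 35)^2 = -941, i.e. α^2 + 70α + 1225 = -941, so α^2 + 70α + 2166 = 0. The discriminant of x^2 + 70x + 2166 is (70)^2 - 4·(2166) = 4900 - 8664 = -3764, and 4·(-941) is not a perfect square in Q since -941 is squarefree and ≠ 1. Hence x^2 + 70x + 2166 is irreducible over Q and is the minimal polynomial of α.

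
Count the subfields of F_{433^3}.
F_{433^3} has 2 subfields

The subfields of F_{p^n} are exactly the fields F_{p^d} for d | n (each is the fixed field of the unique index-d subgroup of Gal(F_{p^n}/F_p) ≅ Z/nZ). The divisors of n = 3 are {1, 3}, giving 2 subfields: F_{433^1}, F_{433^3}.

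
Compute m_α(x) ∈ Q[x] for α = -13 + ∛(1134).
m_α(x) = x^3 + 39x^2 + 507x + 1063

Set β = α + 13 = ∛(1134), so β^3 = 1134. Then (α + 13)^3 - 1134 = 0, i.e. α is a root of g(x) = (x + 13)^3 - 1134 = x^3 + 39x^2 + 507x + 1063. Since g(x) = h(x + 13) where h(x) = x^3 - 1134, and h is irreducible over Q (because 1134 is not a perfect cube, so h has no rational root, and a monic cubic with no rational root is irreducible), g is also irreducible (irreducibility is preserved under the substitution x → x + 13). Hence m_α(x) = x^3 + 39x^2 + 507x + 1063.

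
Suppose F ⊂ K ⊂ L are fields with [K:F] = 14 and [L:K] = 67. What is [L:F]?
[L:F] = 938

The tower law says that for any tower of field extensions F ⊂ K ⊂ L with finite degrees, [L:F] = [L:K] · [K:F]. Here this gives [L:F] = 67 · 14 = 938.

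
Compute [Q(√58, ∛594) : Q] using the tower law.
[Q(√58, ∛594) : Q] = 6

Let L = Q(√58, ∛594). Since Q(√58) ⊂ L and [Q(√58):Q] = 2, the tower law gives 2 | [L:Q]. Likewise Q(∛594) ⊂ L with [Q(∛594):Q] = 3 (because 594 is not a perfect cube), so 3 | [L:Q]. As gcd(2,3) = 1, [L:Q] is divisible by 6. Conversely L is generated over Q by √58 and ∛594, so [L:Q] ≤ 2·3 = 6. Therefore [Q(√58, ∛594) : Q] = 6.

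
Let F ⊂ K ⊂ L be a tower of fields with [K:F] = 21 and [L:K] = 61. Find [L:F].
[L:F] = 1281

The tower law says that for any tower of field extensions F ⊂ K ⊂ L with finite degrees, [L:F] = [L:K] · [K:F]. Here this gives [L:F] = 61 · 21 = 1281.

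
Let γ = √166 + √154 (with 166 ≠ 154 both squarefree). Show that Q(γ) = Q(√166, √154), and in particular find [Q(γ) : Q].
[Q(γ) : Q] = 4 (equivalently, Q(γ) = Q(√166, √154))

Obviously Q(γ) ⊆ Q(√166, √154), and [Q(√166, √154):Q] = 4 (since 166, 154 are distinct squarefree integers > 1 with 25564 not a perfect square). To show equality we compute the minimal polynomial of γ. From γ = √166 + √154: γ^2 = 166 + 2√(25564) + 154 = 320 + 2√(25564), so γ^2 - 320 = 2√(25564); squaring, (γ^2 - 320)^2 = 4·25564, i.e. γ^4 - 640γ^2 + 102400 - 102256 = 0, i.e. γ^4 - 640γ^2 + 144 = 0. So γ is a root of x^4 - 640x^2 + 144. This polynomial is irreducible over Q: it has no rational root (each ±√166 ± √154 is irrational), and any factorization into two quadratics over Q would force √(25564) ∈ Q (pairing opposite roots) or √166, √154 ∈ Q (other pairings), all impossible. Hence [Q(γ):Q] = 4 = [Q(√166, √154):Q], so Q(γ) = Q(√166, √154).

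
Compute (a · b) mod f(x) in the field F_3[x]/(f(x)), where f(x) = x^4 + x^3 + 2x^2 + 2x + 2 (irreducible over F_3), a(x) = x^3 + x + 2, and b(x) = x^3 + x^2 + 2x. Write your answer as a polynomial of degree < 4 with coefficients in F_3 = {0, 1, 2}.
a · b ≡ 2x + 1 (mod f(x))

Multiply in F_3[x]: a(x)·b(x) = (x^3 + x + 2)·(x^3 + x^2 + 2x) = x^6 + x^5 + x^2 + x. This has degree ≥ 4, so divide by f(x) over F_3: x^6 + x^5 + x^2 + x = (x^2 + 1)·(x^4 + x^3 + 2x^2 + 2x + 2) + (2x + 1). Hence a·b ≡ 2x + 1 (mod f). (F_3[x]/(f) is a field with 3^4 = 81 elements since f is irreducible of degree 4.)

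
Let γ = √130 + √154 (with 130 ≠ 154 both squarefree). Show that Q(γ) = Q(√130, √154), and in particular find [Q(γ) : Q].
[Q(γ) : Q] = 4 (equivalently, Q(γ) = Q(√130, √154))

Obviously Q(γ) ⊆ Q(√130, √154), and [Q(√130, √154):Q] = 4 (since 130, 154 are distinct squarefree integers > 1 with 20020 not a perfect square). To show equality we compute the minimal polynomial of γ. From γ = √130 + √154: γ^2 = 130 + 2√(20020) + 154 = 284 + 2√(20020), so γ^2 - 284 = 2√(20020); squaring, (γ^2 - 284)^2 = 4·20020, i.e. γ^4 - 568γ^2 + 80656 - 80080 = 0, i.e. γ^4 - 568γ^2 + 576 = 0. So γ is a root of x^4 - 568x^2 + 576. This polynomial is irreducible over Q: it has no rational root (each ±√130 ± √154 is irrational), and any factorization into two quadratics over Q would force √(20020) ∈ Q (pairing opposite roots) or √130, √154 ∈ Q (other pairings), all impossible. Hence [Q(γ):Q] = 4 = [Q(√130, √154):Q], so Q(γ) = Q(√130, √154).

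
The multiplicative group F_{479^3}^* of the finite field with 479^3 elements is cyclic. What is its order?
|F_{479^3}^*| = 109902238

F_{479^3} has 479^3 = 109902239 elements; its multiplicative group consists of all nonzero elements, so |F_{479^3}^*| = 109902239 - 1 = 109902238. (It is cyclic since any finite subgroup of the multiplicative group of a field is cyclic.)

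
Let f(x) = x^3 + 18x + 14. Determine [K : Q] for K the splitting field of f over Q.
[K : Q] = 6

By the rational root test, any rational root of the monic integer polynomial f(x) = x^3 + 18x + 14 must be an integer dividing the constant term 14, i.e. one of ±{1, 2, 7, 14}. Evaluating: f(1) = 33, f(-1) = -5, f(2) = 58, f(-2) = -30, f(7) = 483, f(-7) = -455, f(14) = 3010, f(-14) = -2982; none is 0, so f has no rational root and is therefore irreducible over Q (a cubic with no linear factor over a field is irreducible). For an irreducible cubic, the Galois group is A_3 or S_3 according as the discriminant disc(f) = -4a^3 - 27b^2 = -4·(18)^3 - 27·(14)^2 = -28620 is or is not a square in Q. Here disc(f) = -28620 is not a perfect square in Q, so the Galois group of f over Q is not contained in A_3 and must be all of S_3. The splitting field has degree |S_3| = 6 over Q, so [K : Q] = 6.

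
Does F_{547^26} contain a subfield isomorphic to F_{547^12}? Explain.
No: F_{547^12} is not a subfield of F_{547^26}

F_{p^m} embeds in F_{p^n} iff m | n. Here 12 ∤ 26 (since 26 = 2·12 + 2 with remainder 2 ≠ 0), so F_{547^12} is not a subfield of F_{547^26}. Equivalently: if it were, the tower law would give 12 = [F_{547^12}:F_547] dividing [F_{547^26}:F_547] = 26, contradiction.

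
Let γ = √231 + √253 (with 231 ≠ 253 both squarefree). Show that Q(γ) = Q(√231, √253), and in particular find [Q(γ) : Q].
[Q(γ) : Q] = 4 (equivalently, Q(γ) = Q(√231, √253))

Obviously Q(γ) ⊆ Q(√231, √253), and [Q(√231, √253):Q] = 4 (since 231, 253 are distinct squarefree integers > 1 with 58443 not a perfect square). To show equality we compute the minimal polynomial of γ. From γ = √231 + √253: γ^2 = 231 + 2√(58443) + 253 = 484 + 2√(58443), so γ^2 - 484 = 2√(58443); squaring, (γ^2 - 484)^2 = 4·58443, i.e. γ^4 - 968γ^2 + 234256 - 233772 = 0, i.e. γ^4 - 968γ^2 + 484 = 0. So γ is a root of x^4 - 968x^2 + 484. This polynomial is irreducible over Q: it has no rational root (each ±√231 ± √253 is irrational), and any factorization into two quadratics over Q would force √(58443) ∈ Q (pairing opposite roots) or √231, √253 ∈ Q (other pairings), all impossible. Hence [Q(γ):Q] = 4 = [Q(√231, √253):Q], so Q(γ) = Q(√231, √253).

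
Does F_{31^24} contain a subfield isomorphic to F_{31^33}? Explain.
No: F_{31^33} is not a subfield of F_{31^24}

F_{p^m} embeds in F_{p^n} iff m | n. Here 33 ∤ 24 (since 24 = 0·33 + 24 with remainder 24 ≠ 0), so F_{31^33} is not a subfield of F_{31^24}. Equivalently: if it were, the tower law would give 33 = [F_{31^33}:F_31] dividing [F_{31^24}:F_31] = 24, contradiction.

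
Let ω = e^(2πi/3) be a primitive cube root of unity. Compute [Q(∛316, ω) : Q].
[Q(∛316, ω) : Q] = 6

[Q(∛316):Q] = 3 (min poly x^3 - 316, irreducible since 316 is not a perfect cube). [Q(ω):Q] = 2 (min poly x^2 + x + 1). Since Q(∛316) ⊂ R and ω ∉ R, we have ω ∉ Q(∛316), so x^2 + x + 1 remains irreducible over Q(∛316) and [Q(∛316, ω) : Q(∛316)] = 2. By the tower law, [Q(∛316, ω) : Q] = 3 · 2 = 6. (In fact Q(∛316, ω) is the splitting field of x^3 - 316 over Q.)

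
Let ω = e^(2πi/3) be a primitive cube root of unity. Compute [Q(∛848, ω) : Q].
[Q(∛848, ω) : Q] = 6

[Q(∛848):Q] = 3 (min poly x^3 - 848, irreducible since 848 is not a perfect cube). [Q(ω):Q] = 2 (min poly x^2 + x + 1). Since Q(∛848) ⊂ R and ω ∉ R, we have ω ∉ Q(∛848), so x^2 + x + 1 remains irreducible over Q(∛848) and [Q(∛848, ω) : Q(∛848)] = 2. By the tower law, [Q(∛848, ω) : Q] = 3 · 2 = 6. (In fact Q(∛848, ω) is the splitting field of x^3 - 848 over Q.)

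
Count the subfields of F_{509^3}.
F_{509^3} has 2 subfields

The subfields of F_{p^n} are exactly the fields F_{p^d} for d | n (each is the fixed field of the unique index-d subgroup of Gal(F_{p^n}/F_p) ≅ Z/nZ). The divisors of n = 3 are {1, 3}, giving 2 subfields: F_{509^1}, F_{509^3}.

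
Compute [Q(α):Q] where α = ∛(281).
[Q(α):Q] = 3

The minimal polynomial of α is x^3 - 281, irreducible over Q since 281 is not a perfect cube (so x^3 - 281 has no rational root). Hence [Q(α):Q] = deg(m_α) = 3.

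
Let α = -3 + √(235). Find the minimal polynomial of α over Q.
m_α(x) = x^2 + 6x - 226

From α + 3 = √(235), squaring gives (α + 3)^2 = 235, i.e. α^2 + 6α + 9 = 235, so α^2 + 6α - 226 = 0. The discriminant of x^2 + 6x - 226 is (6)^2 - 4·(-226) = 36 + 904 = 940, and 4·(235) is not a perfect square in Q since 235 is squarefree and ≠ 1. Hence x^2 + 6x - 226 is irreducible over Q and is the minimal polynomial of α.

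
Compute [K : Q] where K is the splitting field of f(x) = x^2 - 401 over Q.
[K : Q] = 2

f(x) = x^2 - 401 factors as (x - √401)(x + √401). The splitting field is K = Q(√401). Since 401 is squarefree and > 1, it is not a perfect square, so x^2 - 401 is irreducible over Q and [Q(√401) : Q] = 2. Hence [K : Q] = 2.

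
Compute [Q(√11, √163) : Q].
[Q(√11, √163) : Q] = 4

[Q(√11):Q] = 2 (min poly x^2 - 11, irreducible since 11 is squarefree > 1). For the top step, suppose √163 ∈ Q(√11), say √163 = c + d√11 with c, d ∈ Q. Squaring: 163 = c^2 + 11d^2 + 2cd√11. Since √11 ∉ Q this forces 2cd = 0. If d = 0 then √163 = c ∈ Q, contradicting 163 squarefree > 1. If c = 0 then 163 = 11d^2, so 11·163 = (11d)^2 is a perfect square in Q — but 11·163 = 1793 is not a perfect square (since 11 and 163 are distinct squarefree integers). Contradiction. Hence √163 ∉ Q(√11), so x^2 - 163 stays irreducible over Q(√11) and [Q(√11, √163) : Q(√11)] = 2. By the tower law, [Q(√11, √163) : Q] = 2 · 2 = 4.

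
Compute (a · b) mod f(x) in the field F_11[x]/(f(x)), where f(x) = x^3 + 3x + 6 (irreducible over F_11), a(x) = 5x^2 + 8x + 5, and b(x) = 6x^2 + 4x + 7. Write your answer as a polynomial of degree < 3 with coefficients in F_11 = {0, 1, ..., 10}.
a · b ≡ 7x^2 + 1 (mod f(x))

Multiply in F_11[x]: a(x)·b(x) = (5x^2 + 8x + 5)·(6x^2 + 4x + 7) = 8x^4 + 2x^3 + 9x^2 + 10x + 2. This has degree ≥ 3, so divide by f(x) over F_11: 8x^4 + 2x^3 + 9x^2 + 10x + 2 = (8x + 2)·(x^3 + 3x + 6) + (7x^2 + 1). Hence a·b ≡ 7x^2 + 1 (mod f). (F_11[x]/(f) is a field with 11^3 = 1331 elements since f is irreducible of degree 3.)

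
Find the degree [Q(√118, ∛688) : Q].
[Q(√118, ∛688) : Q] = 6

Let L = Q(√118, ∛688). Since Q(√118) ⊂ L and [Q(√118):Q] = 2, the tower law gives 2 | [L:Q]. Likewise Q(∛688) ⊂ L with [Q(∛688):Q] = 3 (because 688 is not a perfect cube), so 3 | [L:Q]. As gcd(2,3) = 1, [L:Q] is divisible by 6. Conversely L is generated over Q by √118 and ∛688, so [L:Q] ≤ 2·3 = 6. Therefore [Q(√118, ∛688) : Q] = 6.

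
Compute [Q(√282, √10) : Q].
[Q(√282, √10) : Q] = 4

[Q(√282):Q] = 2 (min poly x^2 - 282, irreducible since 282 is squarefree > 1). For the top step, suppose √10 ∈ Q(√282), say √10 = c + d√282 with c, d ∈ Q. Squaring: 10 = c^2 + 282d^2 + 2cd√282. Since √282 ∉ Q this forces 2cd = 0. If d = 0 then √10 = c ∈ Q, contradicting 10 squarefree > 1. If c = 0 then 10 = 282d^2, so 282·10 = (282d)^2 is a perfect square in Q — but 282·10 = 2820 is not a perfect square (since 282 and 10 are distinct squarefree integers). Contradiction. Hence √10 ∉ Q(√282), so x^2 - 10 stays irreducible over Q(√282) and [Q(√282, √10) : Q(√282)] = 2. By the tower law, [Q(√282, √10) : Q] = 2 · 2 = 4.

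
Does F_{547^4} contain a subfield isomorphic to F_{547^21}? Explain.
No: F_{547^21} is not a subfield of F_{547^4}

F_{p^m} embeds in F_{p^n} iff m | n. Here 21 ∤ 4 (since 4 = 0·21 + 4 with remainder 4 ≠ 0), so F_{547^21} is not a subfield of F_{547^4}. Equivalently: if it were, the tower law would give 21 = [F_{547^21}:F_547] dividing [F_{547^4}:F_547] = 4, contradiction.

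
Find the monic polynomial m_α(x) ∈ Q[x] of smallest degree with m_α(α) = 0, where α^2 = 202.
m_α(x) = x^2 - 202

α satisfies α^2 - 202 = 0, so x^2 - 202 annihilates α. Since d = 202 is squarefree and ≠ 1, it is not a perfect square in Q, so x^2 - 202 has no rational root and is therefore irreducible over Q (a degree-2 polynomial over a field is irreducible iff it has no root). Hence m_α(x) = x^2 - 202.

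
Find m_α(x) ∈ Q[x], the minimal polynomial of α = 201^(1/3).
m_α(x) = x^3 - 201

α satisfies α^3 = 201, so x^3 - 201 annihilates α. By the rational root test, a rational root p/q (in lowest terms) of x^3 - 201 would satisfy p^3 = 201 q^3, forcing q = 1 and p^3 = 201; but 201 is not a perfect cube, contradiction. A monic cubic over Q with no rational root is irreducible (any nontrivial factorization would include a linear factor). Hence x^3 - 201 is the minimal polynomial of α, and in particular [Q(α):Q] = 3.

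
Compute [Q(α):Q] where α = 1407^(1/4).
[Q(α):Q] = 4

α is a root of x^4 - 1407. By Eisenstein's criterion at the prime p = 3 (which divides the constant term 1407 but p^2 = 9 does not, since 1407 is squarefree), x^4 - 1407 is irreducible over Q. Hence [Q(α):Q] = 4.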